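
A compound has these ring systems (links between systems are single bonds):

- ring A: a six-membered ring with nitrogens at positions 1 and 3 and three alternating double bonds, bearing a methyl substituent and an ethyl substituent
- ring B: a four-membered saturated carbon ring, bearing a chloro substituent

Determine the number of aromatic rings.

1

Ring A has a continuous p-orbital overlap around the ring; 3 ring double bonds give 6 π electrons. That satisfies 4n+2 with n=1, so ring A is aromatic (pyrimidine).
Ring B has only sp³ atoms, so it is not fully conjugated — not aromatic (cyclobutane).
Aromatic: A. Total: 1.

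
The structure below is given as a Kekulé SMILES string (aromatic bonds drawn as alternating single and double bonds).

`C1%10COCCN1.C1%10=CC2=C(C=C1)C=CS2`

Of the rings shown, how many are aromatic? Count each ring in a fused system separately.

The SMILES encodes a six-membered saturated ring with an oxygen and an N–H nitrogen at positions 1 and 4; a six-membered carbon ring with three alternating C=C double bonds, fused to a five-membered ring containing one sulfur and two C=C double bonds.
The 6-membered ring with one oxygen and one N–H (1,4) has only sp³ atoms, so it is not fully conjugated — not aromatic (morpholine).
The fused 6/5-membered bicyclic (with one sulfur) is a single π system with 9 sp² atoms and 10 π electrons from ring double bonds plus a heteroatom lone pair. 10 = 4(2)+2, so the system is aromatic and both rings count as aromatic (benzothiophene).
2 of the 3 rings are aromatic. Total: 2.

2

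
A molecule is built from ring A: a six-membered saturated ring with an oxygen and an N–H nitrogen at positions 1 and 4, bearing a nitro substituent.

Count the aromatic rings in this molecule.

0

Ring A has only sp³ atoms, so it is not fully conjugated — not aromatic (morpholine).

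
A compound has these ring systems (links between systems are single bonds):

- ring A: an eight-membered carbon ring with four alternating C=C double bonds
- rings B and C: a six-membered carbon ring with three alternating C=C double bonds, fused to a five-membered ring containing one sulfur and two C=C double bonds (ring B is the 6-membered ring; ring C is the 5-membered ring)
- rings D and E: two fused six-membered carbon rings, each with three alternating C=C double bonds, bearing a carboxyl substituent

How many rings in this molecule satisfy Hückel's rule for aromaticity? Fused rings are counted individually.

Ring A has only sp² ring atoms; a planar conformation would have a fully conjugated π system of 8 electrons. But 8 = 4(2), which is 4n not 4n+2, so ring A is not aromatic (cyclooctatetraene) — cyclooctatetraene distorts into a non-planar tub to avoid antiaromaticity.
Rings B and C form a fused bicyclic system (with one sulfur) with 9 sp² atoms and 10 π electrons from ring double bonds plus a heteroatom lone pair. 10 = 4(2)+2, so the system is aromatic and both rings count as aromatic (benzothiophene).
Rings D and E form a fused bicyclic system with 10 sp² atoms and 10 π electrons from ring double bonds. 10 = 4(2)+2, so the system is aromatic and both rings count as aromatic (naphthalene).
Aromatic: B, C, D, E. Total: 4.

4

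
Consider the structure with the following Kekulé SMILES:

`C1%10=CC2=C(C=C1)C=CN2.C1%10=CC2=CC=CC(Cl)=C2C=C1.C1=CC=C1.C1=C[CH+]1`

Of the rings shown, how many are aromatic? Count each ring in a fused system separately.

5

The SMILES encodes a six-membered carbon ring with three alternating C=C double bonds, fused to a five-membered ring containing one N–H nitrogen and two C=C double bonds; two fused six-membered carbon rings, each with three alternating C=C double bonds; a four-membered carbon ring with two alternating C=C double bonds; a three-membered all-carbon ring bearing a positive charge on one carbon, with one C=C double bond.
The fused 6/5-membered bicyclic (with one N–H) is a single π system with 9 sp² atoms and 10 π electrons from ring double bonds plus a heteroatom lone pair. 10 = 4(2)+2, so the system is aromatic and both rings count as aromatic (indole).
The fused 6/6-membered bicyclic is a single π system with 10 sp² atoms and 10 π electrons from ring double bonds. 10 = 4(2)+2, so the system is aromatic and both rings count as aromatic (naphthalene).
The 4-membered ring has only sp² ring atoms; a planar conformation would have a fully conjugated π system of 4 electrons. But 4 = 4(1), which is 4n not 4n+2, so it is not aromatic (cyclobutadiene) — cyclobutadiene is antiaromatic and distorts to a rectangle.
The 3-membered ring is planar and fully conjugated; 1 ring double bond (2 π electrons) plus the carbocation's empty p orbital (0, but keeps the ring conjugated) give 2 π electrons. Since 2 = 4n+2 (n=0), it is aromatic (cyclopropenyl cation).
5 of the 6 rings are aromatic. Total: 5.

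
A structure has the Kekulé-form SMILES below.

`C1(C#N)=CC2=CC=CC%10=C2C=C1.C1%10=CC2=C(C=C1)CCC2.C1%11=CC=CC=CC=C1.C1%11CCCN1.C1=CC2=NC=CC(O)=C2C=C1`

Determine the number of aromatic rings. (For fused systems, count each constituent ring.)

5

The SMILES encodes two fused six-membered carbon rings, each with three alternating C=C double bonds; a six-membered carbon ring with three alternating C=C double bonds, fused to a saturated five-membered carbon ring; an eight-membered carbon ring with four alternating C=C double bonds; a five-membered saturated ring of four carbons and one N–H nitrogen; two fused six-membered rings, each with three alternating double bonds; one ring is all carbon and the other has one ring nitrogen.
The fused 6/6-membered bicyclic is a single π system with 10 sp² atoms and 10 π electrons from ring double bonds. 10 = 4(2)+2, so the system is aromatic and both rings count as aromatic (naphthalene).
The 6-membered ring is planar and fully conjugated; 3 ring double bonds give 6 π electrons. That satisfies 4n+2 with n=1, so it is aromatic (benzene ring).
The 5-membered ring has three sp³ carbons, so it is not fully conjugated — not aromatic (cyclopentane ring).
The 8-membered ring has only sp² ring atoms; a planar conformation would have a fully conjugated π system of 8 electrons. But 8 = 4(2), which is 4n not 4n+2, so it is not aromatic (cyclooctatetraene) — cyclooctatetraene distorts into a non-planar tub to avoid antiaromaticity.
The 5-membered ring with one N–H has only sp³ atoms, so it is not fully conjugated — not aromatic (pyrrolidine).
The fused 6/6-membered bicyclic (with one nitrogen) is a single π system with 10 sp² atoms and 10 π electrons from ring double bonds. 10 = 4(2)+2, so the system is aromatic and both rings count as aromatic (quinoline).
5 of the 8 rings are aromatic. Total: 5.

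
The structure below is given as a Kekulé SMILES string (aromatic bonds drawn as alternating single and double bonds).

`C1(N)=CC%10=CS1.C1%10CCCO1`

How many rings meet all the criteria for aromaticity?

1

The SMILES encodes a five-membered ring of four carbons and one sulfur, with two C=C double bonds; a five-membered saturated ring of four carbons and one oxygen.
The 5-membered ring with one sulfur is fully conjugated (every ring atom contributes a p orbital); 2 ring double bonds (4 π electrons) plus a heteroatom lone pair (2) give 6 π electrons. Since 6 = 4n+2 (n=1), it is aromatic (thiophene).
The 5-membered ring with one oxygen has only sp³ atoms, so it is not fully conjugated — not aromatic (tetrahydrofuran).
1 of the 2 rings is aromatic. Total: 1.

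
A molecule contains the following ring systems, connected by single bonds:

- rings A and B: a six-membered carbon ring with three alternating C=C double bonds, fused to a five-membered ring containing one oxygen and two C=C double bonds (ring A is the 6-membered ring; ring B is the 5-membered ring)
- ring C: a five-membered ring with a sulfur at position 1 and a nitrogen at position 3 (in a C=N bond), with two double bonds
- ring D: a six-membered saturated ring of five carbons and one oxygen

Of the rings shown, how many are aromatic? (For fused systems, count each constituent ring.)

Rings A and B form a fused bicyclic system (with one oxygen) with 9 sp² atoms and 10 π electrons from ring double bonds plus a heteroatom lone pair. 10 = 4(2)+2, so the system is aromatic and both rings count as aromatic (benzofuran).
Ring C has a continuous p-orbital overlap around the ring; 2 ring double bonds (4 π electrons) plus a heteroatom lone pair (2) give 6 π electrons. That satisfies 4n+2 with n=1, so ring C is aromatic (thiazole).
Ring D has only sp³ atoms, so it is not fully conjugated — not aromatic (tetrahydropyran).
Aromatic: A, B, C. Total: 3.

3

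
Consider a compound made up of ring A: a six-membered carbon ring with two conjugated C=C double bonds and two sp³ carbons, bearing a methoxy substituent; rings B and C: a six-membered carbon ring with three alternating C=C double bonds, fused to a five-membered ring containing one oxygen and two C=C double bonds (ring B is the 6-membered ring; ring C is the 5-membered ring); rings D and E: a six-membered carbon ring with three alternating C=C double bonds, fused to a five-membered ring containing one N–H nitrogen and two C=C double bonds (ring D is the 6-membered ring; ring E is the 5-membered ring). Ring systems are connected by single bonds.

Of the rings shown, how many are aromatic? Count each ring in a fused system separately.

4

Ring A has two sp³ carbons, so it is not fully conjugated — not aromatic (1,3-cyclohexadiene).
Rings B and C form a fused bicyclic system (with one oxygen) with 9 sp² atoms and 10 π electrons from ring double bonds plus a heteroatom lone pair. 10 = 4(2)+2, so the system is aromatic and both rings count as aromatic (benzofuran).
Rings D and E form a fused bicyclic system (with one N–H) with 9 sp² atoms and 10 π electrons from ring double bonds plus a heteroatom lone pair. 10 = 4(2)+2, so the system is aromatic and both rings count as aromatic (indole).
Aromatic: B, C, D, E. Total: 4.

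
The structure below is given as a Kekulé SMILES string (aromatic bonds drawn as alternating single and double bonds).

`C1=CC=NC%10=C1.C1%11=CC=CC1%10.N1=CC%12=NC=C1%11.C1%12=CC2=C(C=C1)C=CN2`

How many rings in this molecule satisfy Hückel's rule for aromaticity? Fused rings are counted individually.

4

The SMILES encodes a six-membered ring of five carbons and one nitrogen with three alternating double bonds; a five-membered carbon ring with two conjugated C=C double bonds and one sp³ carbon; a six-membered ring with nitrogens at positions 1 and 4 and three alternating double bonds; a six-membered carbon ring with three alternating C=C double bonds, fused to a five-membered ring containing one N–H nitrogen and two C=C double bonds.
The 6-membered ring with one nitrogen is planar and fully conjugated; 3 ring double bonds give 6 π electrons. Since 6 = 4n+2 (n=1), it is aromatic (pyridine).
The 5-membered ring has one sp³ carbon, so it is not fully conjugated — not aromatic (cyclopentadiene).
The 6-membered ring with two nitrogens (1,4) is planar and fully conjugated; 3 ring double bonds give 6 π electrons. Since 6 = 4n+2 (n=1), it is aromatic (pyrazine).
The fused 6/5-membered bicyclic (with one N–H) is a single π system with 9 sp² atoms and 10 π electrons from ring double bonds plus a heteroatom lone pair. 10 = 4(2)+2, so the system is aromatic and both rings count as aromatic (indole).
4 of the 5 rings are aromatic. Total: 4.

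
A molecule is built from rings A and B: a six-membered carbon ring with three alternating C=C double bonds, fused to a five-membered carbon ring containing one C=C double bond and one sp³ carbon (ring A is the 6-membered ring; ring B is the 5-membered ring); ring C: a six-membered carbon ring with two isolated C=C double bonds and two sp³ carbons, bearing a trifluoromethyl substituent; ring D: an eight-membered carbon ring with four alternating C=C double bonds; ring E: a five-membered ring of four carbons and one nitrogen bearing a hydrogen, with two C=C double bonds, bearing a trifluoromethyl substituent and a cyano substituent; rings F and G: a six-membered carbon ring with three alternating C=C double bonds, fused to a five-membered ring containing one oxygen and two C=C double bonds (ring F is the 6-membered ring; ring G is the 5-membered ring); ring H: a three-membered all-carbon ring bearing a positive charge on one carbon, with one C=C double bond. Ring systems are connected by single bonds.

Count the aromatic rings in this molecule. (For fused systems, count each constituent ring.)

Ring A is fully conjugated (every ring atom contributes a p orbital); 3 ring double bonds give 6 π electrons. 6 = 4(1)+2, so ring A is aromatic (benzene ring).
Ring B has one sp³ carbon, so it is not fully conjugated — not aromatic (cyclopentene ring).
Ring C has two sp³ carbons, so it is not fully conjugated — not aromatic (1,4-cyclohexadiene).
Ring D has only sp² ring atoms; a planar conformation would have a fully conjugated π system of 8 electrons. But 8 = 4(2), which is 4n not 4n+2, so ring D is not aromatic (cyclooctatetraene) — cyclooctatetraene distorts into a non-planar tub to avoid antiaromaticity.
Ring E has a continuous p-orbital overlap around the ring; 2 ring double bonds (4 π electrons) plus a heteroatom lone pair (2) give 6 π electrons. That satisfies 4n+2 with n=1, so ring E is aromatic (pyrrole).
Rings F and G form a fused bicyclic system (with one oxygen) with 9 sp² atoms and 10 π electrons from ring double bonds plus a heteroatom lone pair. 10 = 4(2)+2, so the system is aromatic and both rings count as aromatic (benzofuran).
Ring H is planar and fully conjugated; 1 ring double bond (2 π electrons) plus the carbocation's empty p orbital (0, but keeps the ring conjugated) give 2 π electrons. 2 = 4(0)+2, so ring H is aromatic (cyclopropenyl cation).
Aromatic: A, E, F, G, H. Total: 5.

5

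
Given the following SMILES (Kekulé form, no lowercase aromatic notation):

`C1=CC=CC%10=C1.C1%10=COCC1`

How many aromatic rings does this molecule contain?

1

The SMILES encodes a six-membered carbon ring with three alternating C=C double bonds; a five-membered ring of four carbons and one oxygen, with one C=C double bond and two sp³ carbons.
The 6-membered ring is planar and fully conjugated; 3 ring double bonds give 6 π electrons. That satisfies 4n+2 with n=1, so it is aromatic (benzene).
The 5-membered ring with one oxygen has two sp³ carbons, so it is not fully conjugated — not aromatic (2,3-dihydrofuran).
1 of the 2 rings is aromatic. Total: 1.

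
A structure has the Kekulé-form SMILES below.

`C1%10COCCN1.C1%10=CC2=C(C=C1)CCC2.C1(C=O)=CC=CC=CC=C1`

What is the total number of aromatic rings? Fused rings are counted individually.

The SMILES encodes a six-membered saturated ring with an oxygen and an N–H nitrogen at positions 1 and 4; a six-membered carbon ring with three alternating C=C double bonds, fused to a saturated five-membered carbon ring; an eight-membered carbon ring with four alternating C=C double bonds.
The 6-membered ring with one oxygen and one N–H (1,4) has only sp³ atoms, so it is not fully conjugated — not aromatic (morpholine).
The 6-membered ring is fully conjugated (every ring atom contributes a p orbital); 3 ring double bonds give 6 π electrons. 6 = 4(1)+2, so it is aromatic (benzene ring).
The 5-membered ring has three sp³ carbons, so it is not fully conjugated — not aromatic (cyclopentane ring).
The 8-membered ring has only sp² ring atoms; a planar conformation would have a fully conjugated π system of 8 electrons. But 8 = 4(2), which is 4n not 4n+2, so it is not aromatic (cyclooctatetraene) — cyclooctatetraene distorts into a non-planar tub to avoid antiaromaticity.
1 of the 4 rings is aromatic. Total: 1.

1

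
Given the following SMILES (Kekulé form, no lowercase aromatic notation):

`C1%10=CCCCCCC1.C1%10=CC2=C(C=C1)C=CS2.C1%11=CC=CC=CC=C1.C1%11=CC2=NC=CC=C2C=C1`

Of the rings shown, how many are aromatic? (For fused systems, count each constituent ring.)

The SMILES encodes an eight-membered carbon ring with one C=C double bond; a six-membered carbon ring with three alternating C=C double bonds, fused to a five-membered ring containing one sulfur and two C=C double bonds; an eight-membered carbon ring with four alternating C=C double bonds; two fused six-membered rings, each with three alternating double bonds; one ring is all carbon and the other has one ring nitrogen.
The 8-membered ring has six sp³ carbons, so it is not fully conjugated — not aromatic (cyclooctene).
The fused 6/5-membered bicyclic (with one sulfur) is a single π system with 9 sp² atoms and 10 π electrons from ring double bonds plus a heteroatom lone pair. 10 = 4(2)+2, so the system is aromatic and both rings count as aromatic (benzothiophene).
The second 8-membered ring has only sp² ring atoms; a planar conformation would have a fully conjugated π system of 8 electrons. But 8 = 4(2), which is 4n not 4n+2, so it is not aromatic (cyclooctatetraene) — cyclooctatetraene distorts into a non-planar tub to avoid antiaromaticity.
The fused 6/6-membered bicyclic (with one nitrogen) is a single π system with 10 sp² atoms and 10 π electrons from ring double bonds. 10 = 4(2)+2, so the system is aromatic and both rings count as aromatic (quinoline).
4 of the 6 rings are aromatic. Total: 4.

4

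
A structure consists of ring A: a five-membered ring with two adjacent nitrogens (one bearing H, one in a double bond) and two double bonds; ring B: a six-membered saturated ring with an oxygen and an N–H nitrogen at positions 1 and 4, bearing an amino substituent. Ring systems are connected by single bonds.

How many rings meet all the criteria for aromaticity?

Ring A is fully conjugated (every ring atom contributes a p orbital); 2 ring double bonds (4 π electrons) plus a heteroatom lone pair (2) give 6 π electrons. Since 6 = 4n+2 (n=1), ring A is aromatic (pyrazole).
Ring B has only sp³ atoms, so it is not fully conjugated — not aromatic (morpholine).
Aromatic: A. Total: 1.

1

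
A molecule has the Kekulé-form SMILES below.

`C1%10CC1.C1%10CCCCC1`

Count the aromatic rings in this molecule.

0

The SMILES encodes a three-membered saturated carbon ring; a six-membered saturated carbon ring.
The 3-membered ring has only sp³ atoms, so it is not fully conjugated — not aromatic (cyclopropane).
The 6-membered ring has only sp³ atoms, so it is not fully conjugated — not aromatic (cyclohexane).
None of the rings are aromatic. Total: 0.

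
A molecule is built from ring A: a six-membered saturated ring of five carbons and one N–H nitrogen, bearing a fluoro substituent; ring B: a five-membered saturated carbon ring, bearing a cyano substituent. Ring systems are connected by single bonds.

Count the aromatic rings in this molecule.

0

Ring A has only sp³ atoms, so it is not fully conjugated — not aromatic (piperidine).
Ring B has only sp³ atoms, so it is not fully conjugated — not aromatic (cyclopentane).
No ring is aromatic. Total: 0.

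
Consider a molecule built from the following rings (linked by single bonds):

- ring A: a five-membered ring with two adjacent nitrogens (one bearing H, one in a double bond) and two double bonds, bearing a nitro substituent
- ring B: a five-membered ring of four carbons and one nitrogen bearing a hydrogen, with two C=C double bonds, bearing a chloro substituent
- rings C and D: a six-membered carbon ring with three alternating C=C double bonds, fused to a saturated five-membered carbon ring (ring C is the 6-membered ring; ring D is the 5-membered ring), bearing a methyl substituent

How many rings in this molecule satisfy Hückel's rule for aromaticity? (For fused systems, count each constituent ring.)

3

Ring A is fully conjugated (every ring atom contributes a p orbital); 2 ring double bonds (4 π electrons) plus a heteroatom lone pair (2) give 6 π electrons. Since 6 = 4n+2 (n=1), ring A is aromatic (pyrazole).
Ring B is fully conjugated (every ring atom contributes a p orbital); 2 ring double bonds (4 π electrons) plus a heteroatom lone pair (2) give 6 π electrons. Since 6 = 4n+2 (n=1), ring B is aromatic (pyrrole).
Ring C is fully conjugated (every ring atom contributes a p orbital); 3 ring double bonds give 6 π electrons. That satisfies 4n+2 with n=1, so ring C is aromatic (benzene ring).
Ring D has three sp³ carbons, so it is not fully conjugated — not aromatic (cyclopentane ring).
Aromatic: A, B, C. Total: 3.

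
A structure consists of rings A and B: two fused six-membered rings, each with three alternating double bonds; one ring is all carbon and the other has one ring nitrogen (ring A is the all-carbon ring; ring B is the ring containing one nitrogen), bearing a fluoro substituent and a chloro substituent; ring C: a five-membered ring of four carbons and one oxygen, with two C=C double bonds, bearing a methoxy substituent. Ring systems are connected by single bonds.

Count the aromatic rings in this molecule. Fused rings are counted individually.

Rings A and B form a fused bicyclic system (with one nitrogen) with 10 sp² atoms and 10 π electrons from ring double bonds. 10 = 4(2)+2, so the system is aromatic and both rings count as aromatic (quinoline).
Ring C is planar and fully conjugated; 2 ring double bonds (4 π electrons) plus a heteroatom lone pair (2) give 6 π electrons. Since 6 = 4n+2 (n=1), ring C is aromatic (furan).
Aromatic: A, B, C. Total: 3.

3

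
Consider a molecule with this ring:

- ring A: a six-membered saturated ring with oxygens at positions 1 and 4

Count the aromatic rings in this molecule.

Ring A has only sp³ atoms, so it is not fully conjugated — not aromatic (1,4-dioxane).

0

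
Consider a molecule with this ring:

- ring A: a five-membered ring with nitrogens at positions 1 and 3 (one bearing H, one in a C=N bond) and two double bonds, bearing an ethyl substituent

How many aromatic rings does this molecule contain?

Ring A has a continuous p-orbital overlap around the ring; 2 ring double bonds (4 π electrons) plus a heteroatom lone pair (2) give 6 π electrons. Since 6 = 4n+2 (n=1), ring A is aromatic (imidazole).

1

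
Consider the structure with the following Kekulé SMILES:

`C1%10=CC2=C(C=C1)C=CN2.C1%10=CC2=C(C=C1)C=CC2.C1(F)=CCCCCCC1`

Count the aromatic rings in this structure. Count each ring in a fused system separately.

3

The SMILES encodes a six-membered carbon ring with three alternating C=C double bonds, fused to a five-membered ring containing one N–H nitrogen and two C=C double bonds; a six-membered carbon ring with three alternating C=C double bonds, fused to a five-membered carbon ring containing one C=C double bond and one sp³ carbon; an eight-membered carbon ring with one C=C double bond.
The fused 6/5-membered bicyclic (with one N–H) is a single π system with 9 sp² atoms and 10 π electrons from ring double bonds plus a heteroatom lone pair. 10 = 4(2)+2, so the system is aromatic and both rings count as aromatic (indole).
The 6-membered ring is planar and fully conjugated; 3 ring double bonds give 6 π electrons. That satisfies 4n+2 with n=1, so it is aromatic (benzene ring).
The 5-membered ring has one sp³ carbon, so it is not fully conjugated — not aromatic (cyclopentene ring).
The 8-membered ring has six sp³ carbons, so it is not fully conjugated — not aromatic (cyclooctene).
3 of the 5 rings are aromatic. Total: 3.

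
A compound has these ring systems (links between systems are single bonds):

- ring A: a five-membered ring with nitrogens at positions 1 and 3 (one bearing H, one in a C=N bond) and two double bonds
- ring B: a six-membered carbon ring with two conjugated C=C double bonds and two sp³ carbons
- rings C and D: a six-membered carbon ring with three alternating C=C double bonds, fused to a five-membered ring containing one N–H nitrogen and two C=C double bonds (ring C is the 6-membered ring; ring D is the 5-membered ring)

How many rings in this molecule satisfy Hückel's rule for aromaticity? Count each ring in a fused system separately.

3

Ring A is planar and fully conjugated; 2 ring double bonds (4 π electrons) plus a heteroatom lone pair (2) give 6 π electrons. That satisfies 4n+2 with n=1, so ring A is aromatic (imidazole).
Ring B has two sp³ carbons, so it is not fully conjugated — not aromatic (1,3-cyclohexadiene).
Rings C and D form a fused bicyclic system (with one N–H) with 9 sp² atoms and 10 π electrons from ring double bonds plus a heteroatom lone pair. 10 = 4(2)+2, so the system is aromatic and both rings count as aromatic (indole).
Aromatic: A, C, D. Total: 3.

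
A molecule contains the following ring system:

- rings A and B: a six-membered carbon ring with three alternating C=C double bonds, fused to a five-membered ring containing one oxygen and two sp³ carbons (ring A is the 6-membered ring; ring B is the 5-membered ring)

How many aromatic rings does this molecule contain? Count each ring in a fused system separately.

1

Ring A has a continuous p-orbital overlap around the ring; 3 ring double bonds give 6 π electrons. Since 6 = 4n+2 (n=1), ring A is aromatic (benzene ring).
Ring B has two sp³ carbons, so it is not fully conjugated — not aromatic (oxolane ring).
Aromatic: A. Total: 1.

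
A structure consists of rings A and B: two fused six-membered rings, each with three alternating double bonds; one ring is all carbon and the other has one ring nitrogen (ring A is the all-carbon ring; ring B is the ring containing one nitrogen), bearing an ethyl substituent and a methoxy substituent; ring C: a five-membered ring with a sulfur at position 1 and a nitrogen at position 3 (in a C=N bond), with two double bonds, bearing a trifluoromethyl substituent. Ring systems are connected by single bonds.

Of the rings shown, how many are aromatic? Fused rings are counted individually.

3

Rings A and B form a fused bicyclic system (with one nitrogen) with 10 sp² atoms and 10 π electrons from ring double bonds. 10 = 4(2)+2, so the system is aromatic and both rings count as aromatic (quinoline).
Ring C is fully conjugated (every ring atom contributes a p orbital); 2 ring double bonds (4 π electrons) plus a heteroatom lone pair (2) give 6 π electrons. Since 6 = 4n+2 (n=1), ring C is aromatic (thiazole).
Aromatic: A, B, C. Total: 3.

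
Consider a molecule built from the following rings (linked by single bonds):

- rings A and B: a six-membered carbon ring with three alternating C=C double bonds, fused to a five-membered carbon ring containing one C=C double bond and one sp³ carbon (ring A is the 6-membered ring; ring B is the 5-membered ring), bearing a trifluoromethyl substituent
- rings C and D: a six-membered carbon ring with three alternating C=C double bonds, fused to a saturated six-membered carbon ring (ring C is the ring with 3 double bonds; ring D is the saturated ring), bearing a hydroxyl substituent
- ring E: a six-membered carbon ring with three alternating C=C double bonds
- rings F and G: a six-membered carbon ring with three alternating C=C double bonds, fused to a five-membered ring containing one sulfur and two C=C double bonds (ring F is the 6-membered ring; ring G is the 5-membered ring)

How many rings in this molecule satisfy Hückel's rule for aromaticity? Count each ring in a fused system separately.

5

Ring A is fully conjugated (every ring atom contributes a p orbital); 3 ring double bonds give 6 π electrons. Since 6 = 4n+2 (n=1), ring A is aromatic (benzene ring).
Ring B has one sp³ carbon, so it is not fully conjugated — not aromatic (cyclopentene ring).
Ring C is fully conjugated (every ring atom contributes a p orbital); 3 ring double bonds give 6 π electrons. 6 = 4(1)+2, so ring C is aromatic (benzene ring).
Ring D has four sp³ carbons, so it is not fully conjugated — not aromatic (cyclohexane ring).
Ring E has a continuous p-orbital overlap around the ring; 3 ring double bonds give 6 π electrons. 6 = 4(1)+2, so ring E is aromatic (benzene).
Rings F and G form a fused bicyclic system (with one sulfur) with 9 sp² atoms and 10 π electrons from ring double bonds plus a heteroatom lone pair. 10 = 4(2)+2, so the system is aromatic and both rings count as aromatic (benzothiophene).
Aromatic: A, C, E, F, G. Total: 5.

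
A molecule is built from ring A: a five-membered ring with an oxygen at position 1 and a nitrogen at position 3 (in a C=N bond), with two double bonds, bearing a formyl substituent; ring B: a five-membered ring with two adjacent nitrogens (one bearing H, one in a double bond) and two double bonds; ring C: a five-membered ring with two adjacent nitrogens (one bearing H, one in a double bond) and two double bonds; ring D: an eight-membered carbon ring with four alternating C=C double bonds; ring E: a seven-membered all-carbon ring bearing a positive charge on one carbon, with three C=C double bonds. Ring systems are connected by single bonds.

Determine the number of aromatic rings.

Ring A has a continuous p-orbital overlap around the ring; 2 ring double bonds (4 π electrons) plus a heteroatom lone pair (2) give 6 π electrons. Since 6 = 4n+2 (n=1), ring A is aromatic (oxazole).
Ring B is fully conjugated (every ring atom contributes a p orbital); 2 ring double bonds (4 π electrons) plus a heteroatom lone pair (2) give 6 π electrons. Since 6 = 4n+2 (n=1), ring B is aromatic (pyrazole).
Ring C is planar and fully conjugated; 2 ring double bonds (4 π electrons) plus a heteroatom lone pair (2) give 6 π electrons. That satisfies 4n+2 with n=1, so ring C is aromatic (pyrazole).
Ring D has only sp² ring atoms; a planar conformation would have a fully conjugated π system of 8 electrons. But 8 = 4(2), which is 4n not 4n+2, so ring D is not aromatic (cyclooctatetraene) — cyclooctatetraene distorts into a non-planar tub to avoid antiaromaticity.
Ring E has a continuous p-orbital overlap around the ring; 3 ring double bonds (6 π electrons) plus the carbocation's empty p orbital (0, but keeps the ring conjugated) give 6 π electrons. Since 6 = 4n+2 (n=1), ring E is aromatic (tropylium cation).
Aromatic: A, B, C, E. Total: 4.

4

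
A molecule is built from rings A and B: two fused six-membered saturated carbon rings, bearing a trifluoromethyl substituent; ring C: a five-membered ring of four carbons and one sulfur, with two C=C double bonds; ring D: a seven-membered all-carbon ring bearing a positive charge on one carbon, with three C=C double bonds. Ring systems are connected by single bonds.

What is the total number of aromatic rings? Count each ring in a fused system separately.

2

Ring A has only sp³ atoms, so it is not fully conjugated — not aromatic (cyclohexane ring).
Ring B has only sp³ atoms, so it is not fully conjugated — not aromatic (cyclohexane ring).
Ring C is fully conjugated (every ring atom contributes a p orbital); 2 ring double bonds (4 π electrons) plus a heteroatom lone pair (2) give 6 π electrons. That satisfies 4n+2 with n=1, so ring C is aromatic (thiophene).
Ring D has a continuous p-orbital overlap around the ring; 3 ring double bonds (6 π electrons) plus the carbocation's empty p orbital (0, but keeps the ring conjugated) give 6 π electrons. 6 = 4(1)+2, so ring D is aromatic (tropylium cation).
Aromatic: C, D. Total: 2.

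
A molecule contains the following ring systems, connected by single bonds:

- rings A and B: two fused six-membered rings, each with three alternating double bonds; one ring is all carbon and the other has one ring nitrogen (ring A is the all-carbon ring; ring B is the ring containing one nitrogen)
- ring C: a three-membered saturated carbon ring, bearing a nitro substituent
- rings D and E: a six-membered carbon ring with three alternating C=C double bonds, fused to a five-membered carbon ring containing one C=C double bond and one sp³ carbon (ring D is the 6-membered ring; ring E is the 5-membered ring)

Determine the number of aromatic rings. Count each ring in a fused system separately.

3

Rings A and B form a fused bicyclic system (with one nitrogen) with 10 sp² atoms and 10 π electrons from ring double bonds. 10 = 4(2)+2, so the system is aromatic and both rings count as aromatic (quinoline).
Ring C has only sp³ atoms, so it is not fully conjugated — not aromatic (cyclopropane).
Ring D is fully conjugated (every ring atom contributes a p orbital); 3 ring double bonds give 6 π electrons. Since 6 = 4n+2 (n=1), ring D is aromatic (benzene ring).
Ring E has one sp³ carbon, so it is not fully conjugated — not aromatic (cyclopentene ring).
Aromatic: A, B, D. Total: 3.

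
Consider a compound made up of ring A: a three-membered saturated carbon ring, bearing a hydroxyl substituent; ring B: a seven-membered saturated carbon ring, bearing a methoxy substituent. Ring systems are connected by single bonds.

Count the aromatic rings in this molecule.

0

Ring A has only sp³ atoms, so it is not fully conjugated — not aromatic (cyclopropane).
Ring B has only sp³ atoms, so it is not fully conjugated — not aromatic (cycloheptane).
No ring is aromatic. Total: 0.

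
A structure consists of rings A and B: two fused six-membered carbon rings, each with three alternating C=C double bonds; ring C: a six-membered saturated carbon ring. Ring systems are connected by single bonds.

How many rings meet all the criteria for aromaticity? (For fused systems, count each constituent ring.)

2

Rings A and B form a fused bicyclic system with 10 sp² atoms and 10 π electrons from ring double bonds. 10 = 4(2)+2, so the system is aromatic and both rings count as aromatic (naphthalene).
Ring C has only sp³ atoms, so it is not fully conjugated — not aromatic (cyclohexane).
Aromatic: A, B. Total: 2.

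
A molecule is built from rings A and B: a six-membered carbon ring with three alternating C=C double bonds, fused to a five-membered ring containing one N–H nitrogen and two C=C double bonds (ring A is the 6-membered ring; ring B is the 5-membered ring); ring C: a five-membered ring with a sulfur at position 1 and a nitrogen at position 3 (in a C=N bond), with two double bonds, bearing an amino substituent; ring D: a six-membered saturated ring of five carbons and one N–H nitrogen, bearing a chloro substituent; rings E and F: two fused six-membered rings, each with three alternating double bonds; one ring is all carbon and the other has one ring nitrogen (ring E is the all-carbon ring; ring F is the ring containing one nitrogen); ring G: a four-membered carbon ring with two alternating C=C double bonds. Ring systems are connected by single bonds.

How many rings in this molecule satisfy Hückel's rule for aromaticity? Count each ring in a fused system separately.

5

Rings A and B form a fused bicyclic system (with one N–H) with 9 sp² atoms and 10 π electrons from ring double bonds plus a heteroatom lone pair. 10 = 4(2)+2, so the system is aromatic and both rings count as aromatic (indole).
Ring C is fully conjugated (every ring atom contributes a p orbital); 2 ring double bonds (4 π electrons) plus a heteroatom lone pair (2) give 6 π electrons. That satisfies 4n+2 with n=1, so ring C is aromatic (thiazole).
Ring D has only sp³ atoms, so it is not fully conjugated — not aromatic (piperidine).
Rings E and F form a fused bicyclic system (with one nitrogen) with 10 sp² atoms and 10 π electrons from ring double bonds. 10 = 4(2)+2, so the system is aromatic and both rings count as aromatic (quinoline).
Ring G has only sp² ring atoms; a planar conformation would have a fully conjugated π system of 4 electrons. But 4 = 4(1), which is 4n not 4n+2, so ring G is not aromatic (cyclobutadiene) — cyclobutadiene is antiaromatic and distorts to a rectangle.
Aromatic: A, B, C, E, F. Total: 5.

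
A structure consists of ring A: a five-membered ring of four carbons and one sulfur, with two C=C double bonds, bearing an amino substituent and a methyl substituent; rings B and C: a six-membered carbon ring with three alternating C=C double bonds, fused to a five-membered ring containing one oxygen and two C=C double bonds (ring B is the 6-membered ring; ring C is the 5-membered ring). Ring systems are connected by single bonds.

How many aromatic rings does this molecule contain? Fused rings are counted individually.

Ring A is planar and fully conjugated; 2 ring double bonds (4 π electrons) plus a heteroatom lone pair (2) give 6 π electrons. 6 = 4(1)+2, so ring A is aromatic (thiophene).
Rings B and C form a fused bicyclic system (with one oxygen) with 9 sp² atoms and 10 π electrons from ring double bonds plus a heteroatom lone pair. 10 = 4(2)+2, so the system is aromatic and both rings count as aromatic (benzofuran).
Aromatic: A, B, C. Total: 3.

3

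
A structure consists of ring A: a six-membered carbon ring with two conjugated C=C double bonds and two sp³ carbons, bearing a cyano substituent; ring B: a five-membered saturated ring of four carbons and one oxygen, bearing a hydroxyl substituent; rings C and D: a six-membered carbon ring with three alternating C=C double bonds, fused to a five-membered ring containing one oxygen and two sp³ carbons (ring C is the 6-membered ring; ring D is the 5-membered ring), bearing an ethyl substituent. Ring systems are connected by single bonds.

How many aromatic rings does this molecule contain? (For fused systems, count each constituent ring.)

Ring A has two sp³ carbons, so it is not fully conjugated — not aromatic (1,3-cyclohexadiene).
Ring B has only sp³ atoms, so it is not fully conjugated — not aromatic (tetrahydrofuran).
Ring C is planar and fully conjugated; 3 ring double bonds give 6 π electrons. Since 6 = 4n+2 (n=1), ring C is aromatic (benzene ring).
Ring D has two sp³ carbons, so it is not fully conjugated — not aromatic (oxolane ring).
Aromatic: C. Total: 1.

1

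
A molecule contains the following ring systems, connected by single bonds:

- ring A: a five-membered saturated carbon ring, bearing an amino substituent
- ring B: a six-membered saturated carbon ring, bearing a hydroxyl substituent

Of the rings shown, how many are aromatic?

Ring A has only sp³ atoms, so it is not fully conjugated — not aromatic (cyclopentane).
Ring B has only sp³ atoms, so it is not fully conjugated — not aromatic (cyclohexane).
No ring is aromatic. Total: 0.

0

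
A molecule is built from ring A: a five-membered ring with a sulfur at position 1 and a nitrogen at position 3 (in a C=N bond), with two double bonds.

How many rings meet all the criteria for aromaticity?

Ring A is fully conjugated (every ring atom contributes a p orbital); 2 ring double bonds (4 π electrons) plus a heteroatom lone pair (2) give 6 π electrons. Since 6 = 4n+2 (n=1), ring A is aromatic (thiazole).

1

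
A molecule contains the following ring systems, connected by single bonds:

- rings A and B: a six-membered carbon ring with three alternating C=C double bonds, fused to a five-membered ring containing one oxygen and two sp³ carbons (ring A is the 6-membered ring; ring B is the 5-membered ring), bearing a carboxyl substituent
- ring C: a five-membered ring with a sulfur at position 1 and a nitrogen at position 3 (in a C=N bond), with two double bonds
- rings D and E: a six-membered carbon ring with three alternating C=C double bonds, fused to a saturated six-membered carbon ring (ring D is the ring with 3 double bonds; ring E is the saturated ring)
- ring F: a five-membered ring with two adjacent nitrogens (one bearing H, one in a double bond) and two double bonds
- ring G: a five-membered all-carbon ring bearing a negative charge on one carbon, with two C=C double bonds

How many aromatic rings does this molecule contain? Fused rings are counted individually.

5

Ring A is planar and fully conjugated; 3 ring double bonds give 6 π electrons. 6 = 4(1)+2, so ring A is aromatic (benzene ring).
Ring B has two sp³ carbons, so it is not fully conjugated — not aromatic (oxolane ring).
Ring C has a continuous p-orbital overlap around the ring; 2 ring double bonds (4 π electrons) plus a heteroatom lone pair (2) give 6 π electrons. That satisfies 4n+2 with n=1, so ring C is aromatic (thiazole).
Ring D has a continuous p-orbital overlap around the ring; 3 ring double bonds give 6 π electrons. Since 6 = 4n+2 (n=1), ring D is aromatic (benzene ring).
Ring E has four sp³ carbons, so it is not fully conjugated — not aromatic (cyclohexane ring).
Ring F is fully conjugated (every ring atom contributes a p orbital); 2 ring double bonds (4 π electrons) plus a heteroatom lone pair (2) give 6 π electrons. Since 6 = 4n+2 (n=1), ring F is aromatic (pyrazole).
Ring G is planar and fully conjugated; 2 ring double bonds (4 π electrons) plus the carbanion lone pair (2) give 6 π electrons. 6 = 4(1)+2, so ring G is aromatic (cyclopentadienyl anion).
Aromatic: A, C, D, F, G. Total: 5.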